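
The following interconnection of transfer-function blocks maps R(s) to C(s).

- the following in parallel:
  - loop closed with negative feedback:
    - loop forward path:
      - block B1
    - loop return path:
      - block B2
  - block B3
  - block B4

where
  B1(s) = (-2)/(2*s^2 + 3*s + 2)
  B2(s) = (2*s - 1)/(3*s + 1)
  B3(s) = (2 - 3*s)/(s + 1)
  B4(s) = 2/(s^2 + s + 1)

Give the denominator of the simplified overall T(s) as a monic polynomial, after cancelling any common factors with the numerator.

Step 1 - close the feedback loop around B1, B2 = (-6*s - 2)/(6*s^3 + 11*s^2 + 5*s + 4)
Step 2 - combine [B1/(1+B1*B2)], B3, B4 in parallel = (-18*s^6 - 39*s^5 - 26*s^4 + 4*s^3 + 29*s^2 + 14*s + 14)/(6*s^6 + 23*s^5 + 39*s^4 + 42*s^3 + 29*s^2 + 13*s + 4)
The result of step 2 is T(s) in lowest terms. Its denominator has leading coefficient 6; dividing the denominator through by 6 makes it monic.

Final answer: s^6 + 23*s^5/6 + 13*s^4/2 + 7*s^3 + 29*s^2/6 + 13*s/6 + 2/3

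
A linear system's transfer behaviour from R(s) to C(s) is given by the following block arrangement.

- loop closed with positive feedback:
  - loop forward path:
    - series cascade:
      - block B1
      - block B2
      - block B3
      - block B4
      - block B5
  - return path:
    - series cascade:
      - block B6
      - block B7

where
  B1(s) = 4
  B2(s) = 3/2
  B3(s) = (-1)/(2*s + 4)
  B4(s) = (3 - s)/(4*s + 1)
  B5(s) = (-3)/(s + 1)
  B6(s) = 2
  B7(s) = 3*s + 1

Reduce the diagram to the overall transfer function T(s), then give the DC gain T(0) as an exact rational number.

Step 1 - multiply B1, B2, B3, B4, B5 (series) gives (27 - 9*s)/(4*s^3 + 13*s^2 + 11*s + 2)
Step 2 - series reduction of B6, B7 gives 6*s + 2
Step 3 - close the feedback loop around (B1*B2*B3*B4*B5), (B6*B7) gives (27 - 9*s)/(4*s^3 + 67*s^2 - 133*s - 52)
That last expression is T(s); at s = 0 only the constant terms survive, so T(0) = 27/(-52) = -27/52.

Hence the answer: -27/52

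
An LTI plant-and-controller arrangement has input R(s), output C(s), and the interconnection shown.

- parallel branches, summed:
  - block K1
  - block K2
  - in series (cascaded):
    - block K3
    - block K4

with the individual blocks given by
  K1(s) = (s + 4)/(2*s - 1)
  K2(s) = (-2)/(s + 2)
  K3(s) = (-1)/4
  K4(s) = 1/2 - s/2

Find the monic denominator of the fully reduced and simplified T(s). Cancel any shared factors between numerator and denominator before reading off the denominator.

First reduce the diagram to T(s).

Step 1: reduce the series chain K3, K4 = s/8 - 1/8
Step 2: sum the parallel branches K1, K2, (K3*K4) = (2*s^3 + 9*s^2 + 11*s + 82)/(16*s^2 + 24*s - 16)
No further cancellation is possible in the step-2 result, so that is T(s). Its denominator becomes monic after dividing by the leading coefficient 16.

Answer: s^2 + 3*s/2 - 1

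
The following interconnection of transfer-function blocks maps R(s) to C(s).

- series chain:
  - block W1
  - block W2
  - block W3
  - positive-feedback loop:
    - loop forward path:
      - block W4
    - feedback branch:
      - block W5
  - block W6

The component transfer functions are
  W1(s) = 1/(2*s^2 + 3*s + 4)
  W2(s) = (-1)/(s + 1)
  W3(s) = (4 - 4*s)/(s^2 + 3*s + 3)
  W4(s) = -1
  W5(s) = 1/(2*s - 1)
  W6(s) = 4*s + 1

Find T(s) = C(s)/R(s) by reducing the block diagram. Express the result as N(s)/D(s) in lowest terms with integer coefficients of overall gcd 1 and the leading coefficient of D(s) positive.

First reduce the diagram to T(s).

Step 1 - apply the feedback formula to W4, W5; result (1 - 2*s)/(2*s)
Step 2 - series reduction of W1, W2, W3, [W4/(1-W4*W5)], W6; the result is T(s) itself (integer coefficients, no common factor, positive leading denominator coefficient)

Answer: (-16*s^3 + 20*s^2 - 2*s - 2)/(2*s^6 + 11*s^5 + 28*s^4 + 40*s^3 + 33*s^2 + 12*s)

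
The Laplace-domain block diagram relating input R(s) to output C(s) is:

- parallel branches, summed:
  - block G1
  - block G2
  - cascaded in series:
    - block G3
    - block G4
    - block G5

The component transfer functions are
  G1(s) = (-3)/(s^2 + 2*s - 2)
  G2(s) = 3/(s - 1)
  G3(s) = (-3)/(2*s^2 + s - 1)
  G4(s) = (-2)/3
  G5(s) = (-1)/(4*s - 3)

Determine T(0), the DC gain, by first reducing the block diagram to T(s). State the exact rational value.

The answer is -13/6.

Reasoning:
(1) multiply G3, G4, G5 (series); result (-2)/(8*s^3 - 2*s^2 - 7*s + 3)
(2) parallel reduction of G1, G2, (G3*G4*G5); result (24*s^5 + 18*s^4 - 53*s^3 - 8*s^2 + 38*s - 13)/(8*s^6 + 6*s^5 - 41*s^4 + 20*s^3 + 27*s^2 - 26*s + 6)
That last expression is T(s); at s = 0 only the constant terms survive, so T(0) = -13/6.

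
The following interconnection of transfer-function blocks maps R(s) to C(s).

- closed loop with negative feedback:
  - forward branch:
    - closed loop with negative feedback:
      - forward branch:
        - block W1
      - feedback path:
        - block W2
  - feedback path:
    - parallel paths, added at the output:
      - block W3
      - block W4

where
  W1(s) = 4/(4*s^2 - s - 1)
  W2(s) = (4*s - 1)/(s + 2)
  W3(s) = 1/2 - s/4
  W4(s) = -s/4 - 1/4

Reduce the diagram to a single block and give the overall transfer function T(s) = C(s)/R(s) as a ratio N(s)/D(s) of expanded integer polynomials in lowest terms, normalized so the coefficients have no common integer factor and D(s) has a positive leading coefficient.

The answer is (4*s + 8)/(4*s^3 + 5*s^2 + 10*s - 4).

Reasoning:
Step 1: collapse the loop (W1 forward, W2 return); result (4*s + 8)/(4*s^3 + 7*s^2 + 13*s - 6)
Step 2: add W3, W4 (parallel); result 1/4 - s/2
Step 3: reduce the feedback loop with forward [W1/(1+W1*W2)] and return (W3+W4), giving the overall T(s)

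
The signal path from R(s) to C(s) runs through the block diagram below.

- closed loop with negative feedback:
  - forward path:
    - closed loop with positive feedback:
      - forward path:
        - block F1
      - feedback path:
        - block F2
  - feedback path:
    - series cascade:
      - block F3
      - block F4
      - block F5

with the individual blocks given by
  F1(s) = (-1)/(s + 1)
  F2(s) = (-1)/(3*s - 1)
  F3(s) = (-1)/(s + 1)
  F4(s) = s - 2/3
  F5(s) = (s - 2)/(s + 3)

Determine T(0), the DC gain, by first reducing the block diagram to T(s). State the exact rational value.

1. apply the feedback formula to F1, F2 -> (1 - 3*s)/(3*s^2 + 2*s - 2)
2. multiply F3, F4, F5 (series) -> (-3*s^2 + 8*s - 4)/(3*s^2 + 12*s + 9)
3. feedback reduction of [F1/(1-F1*F2)], (F3*F4*F5) -> (-9*s^3 - 33*s^2 - 15*s + 9)/(9*s^4 + 51*s^3 + 18*s^2 + 14*s - 22)
DC gain: substitute s = 0 into T(s) from step 3: T(0) = 9/(-22) = -9/22.

Therefore the answer is -9/22.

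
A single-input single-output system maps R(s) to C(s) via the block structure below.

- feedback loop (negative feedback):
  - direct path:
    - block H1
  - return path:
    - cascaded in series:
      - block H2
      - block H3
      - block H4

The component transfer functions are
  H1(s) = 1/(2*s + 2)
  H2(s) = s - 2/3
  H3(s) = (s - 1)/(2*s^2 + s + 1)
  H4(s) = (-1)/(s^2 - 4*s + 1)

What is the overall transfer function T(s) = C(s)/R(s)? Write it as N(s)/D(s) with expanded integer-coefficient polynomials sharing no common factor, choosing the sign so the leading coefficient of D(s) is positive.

(1) multiply H2, H3, H4 (series), giving (-3*s^2 + 5*s - 2)/(6*s^4 - 21*s^3 - 3*s^2 - 9*s + 3)
(2) collapse the loop (H1 forward, (H2*H3*H4) return): this yields T(s), and no further normalization is needed

Answer: (6*s^4 - 21*s^3 - 3*s^2 - 9*s + 3)/(12*s^5 - 30*s^4 - 48*s^3 - 27*s^2 - 7*s + 4)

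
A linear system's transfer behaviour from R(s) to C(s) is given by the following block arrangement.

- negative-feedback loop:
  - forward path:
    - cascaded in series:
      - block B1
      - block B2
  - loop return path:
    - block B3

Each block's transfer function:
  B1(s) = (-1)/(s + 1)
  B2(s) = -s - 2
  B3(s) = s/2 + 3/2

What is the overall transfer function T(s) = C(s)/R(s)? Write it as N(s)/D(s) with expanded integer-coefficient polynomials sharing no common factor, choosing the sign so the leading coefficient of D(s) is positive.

[1] combine B1, B2 in series gives (s + 2)/(s + 1)
[2] reduce the feedback loop with forward (B1*B2) and return B3, which is the overall transfer function T(s) = C(s)/R(s) in lowest terms

Hence the answer: (2*s + 4)/(s^2 + 7*s + 8)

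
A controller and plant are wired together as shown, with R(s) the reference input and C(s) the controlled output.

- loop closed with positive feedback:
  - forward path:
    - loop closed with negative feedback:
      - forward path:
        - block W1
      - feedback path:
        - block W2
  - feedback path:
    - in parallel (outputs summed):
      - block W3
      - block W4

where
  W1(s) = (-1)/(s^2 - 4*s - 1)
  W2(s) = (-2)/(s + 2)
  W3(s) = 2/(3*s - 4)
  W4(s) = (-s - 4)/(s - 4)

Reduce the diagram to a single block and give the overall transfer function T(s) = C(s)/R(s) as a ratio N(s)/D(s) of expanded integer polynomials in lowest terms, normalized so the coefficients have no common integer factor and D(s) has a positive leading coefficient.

Answer: (-3*s^3 + 10*s^2 + 16*s - 32)/(3*s^5 - 22*s^4 + 18*s^3 + 100*s^2 - 148*s + 16)

Working:
(1) apply the feedback formula to W1, W2 = (-s - 2)/(s^3 - 2*s^2 - 9*s)
(2) sum the parallel branches W3, W4 = (-3*s^2 - 6*s + 8)/(3*s^2 - 16*s + 16)
(3) apply the feedback formula to [W1/(1+W1*W2)], (W3+W4); the result is T(s) itself (integer coefficients, no common factor, positive leading denominator coefficient)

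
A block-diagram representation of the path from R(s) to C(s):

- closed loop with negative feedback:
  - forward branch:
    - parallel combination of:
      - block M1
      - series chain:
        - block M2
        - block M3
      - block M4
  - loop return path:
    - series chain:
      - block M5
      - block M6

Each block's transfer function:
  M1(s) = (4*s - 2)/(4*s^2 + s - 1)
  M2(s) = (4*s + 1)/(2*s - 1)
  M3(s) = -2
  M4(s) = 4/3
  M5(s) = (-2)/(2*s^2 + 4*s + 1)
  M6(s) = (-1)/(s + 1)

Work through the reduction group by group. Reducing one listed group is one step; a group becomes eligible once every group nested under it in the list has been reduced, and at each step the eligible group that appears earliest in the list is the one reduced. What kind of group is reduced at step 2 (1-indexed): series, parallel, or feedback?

Step 1. cascade M2, M3
Step 2. combine M1, (M2*M3), M4 in parallel
Step 3. cascade M5, M6
Step 4. close the feedback loop around (M1+(M2*M3)+M4), (M5*M6)
So the answer for step 2 is parallel.

Therefore the answer is parallel.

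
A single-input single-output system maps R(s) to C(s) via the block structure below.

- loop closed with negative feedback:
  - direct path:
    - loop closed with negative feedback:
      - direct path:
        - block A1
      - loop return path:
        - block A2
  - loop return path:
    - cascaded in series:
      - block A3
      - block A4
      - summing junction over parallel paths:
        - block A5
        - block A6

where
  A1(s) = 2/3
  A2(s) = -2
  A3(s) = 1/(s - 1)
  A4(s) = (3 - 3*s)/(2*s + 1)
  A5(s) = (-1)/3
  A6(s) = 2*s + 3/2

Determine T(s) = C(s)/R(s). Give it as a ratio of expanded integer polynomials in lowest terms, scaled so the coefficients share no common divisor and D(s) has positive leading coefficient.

Step 1. reduce the feedback loop with forward A1 and return A2 = -2
Step 2. reduce the parallel group A5, A6 = 2*s + 7/6
Step 3. cascade A3, A4, (A5+A6) = (-12*s - 7)/(4*s + 2)
Step 4. collapse the loop ([A1/(1+A1*A2)] forward, (A3*A4*(A5+A6)) return) - this is the overall T(s), already in the required normalized form

Final answer: (-2*s - 1)/(7*s + 4)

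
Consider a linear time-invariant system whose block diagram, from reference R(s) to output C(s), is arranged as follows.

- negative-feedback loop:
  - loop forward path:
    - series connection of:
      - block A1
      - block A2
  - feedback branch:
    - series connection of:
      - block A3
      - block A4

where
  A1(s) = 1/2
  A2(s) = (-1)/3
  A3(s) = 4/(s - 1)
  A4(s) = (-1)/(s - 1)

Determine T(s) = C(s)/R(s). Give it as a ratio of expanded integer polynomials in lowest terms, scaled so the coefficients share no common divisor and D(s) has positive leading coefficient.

Step 1. reduce the series chain A1, A2 = (-1)/6
Step 2. reduce the series chain A3, A4 = (-4)/(s^2 - 2*s + 1)
Step 3. reduce the feedback loop with forward (A1*A2) and return (A3*A4): this yields T(s), and no further normalization is needed

Final answer: (-s^2 + 2*s - 1)/(6*s^2 - 12*s + 10)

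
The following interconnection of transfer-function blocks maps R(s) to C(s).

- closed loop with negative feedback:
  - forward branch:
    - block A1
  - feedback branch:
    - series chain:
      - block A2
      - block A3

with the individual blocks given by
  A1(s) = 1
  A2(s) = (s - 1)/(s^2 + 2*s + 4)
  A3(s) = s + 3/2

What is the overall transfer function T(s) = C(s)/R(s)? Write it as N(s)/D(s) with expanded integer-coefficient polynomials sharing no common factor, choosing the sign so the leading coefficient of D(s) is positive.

First reduce the diagram to T(s).

[1] combine A2, A3 in series gives (2*s^2 + s - 3)/(2*s^2 + 4*s + 8)
[2] collapse the loop (A1 forward, (A2*A3) return): this yields T(s), and no further normalization is needed

Answer: (2*s^2 + 4*s + 8)/(4*s^2 + 5*s + 5)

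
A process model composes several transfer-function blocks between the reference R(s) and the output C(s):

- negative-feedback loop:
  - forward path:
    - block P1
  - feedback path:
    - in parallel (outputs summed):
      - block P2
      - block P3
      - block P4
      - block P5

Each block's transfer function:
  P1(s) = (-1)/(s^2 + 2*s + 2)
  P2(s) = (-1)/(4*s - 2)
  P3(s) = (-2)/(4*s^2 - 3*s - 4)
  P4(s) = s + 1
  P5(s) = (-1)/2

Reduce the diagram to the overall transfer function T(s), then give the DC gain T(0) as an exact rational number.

Step 1 - reduce the parallel group P2, P3, P4, P5 -> (8*s^4 - 6*s^3 - 12*s^2 - s + 6)/(8*s^3 - 10*s^2 - 5*s + 4)
Step 2 - feedback reduction of P1, (P2+P3+P4+P5) -> (-8*s^3 + 10*s^2 + 5*s - 4)/(8*s^5 - 2*s^4 - 3*s^3 - 14*s^2 - s + 2)
The step-2 result is T(s). Setting s = 0: T(0) = -4/2 = -2.

Final answer: -2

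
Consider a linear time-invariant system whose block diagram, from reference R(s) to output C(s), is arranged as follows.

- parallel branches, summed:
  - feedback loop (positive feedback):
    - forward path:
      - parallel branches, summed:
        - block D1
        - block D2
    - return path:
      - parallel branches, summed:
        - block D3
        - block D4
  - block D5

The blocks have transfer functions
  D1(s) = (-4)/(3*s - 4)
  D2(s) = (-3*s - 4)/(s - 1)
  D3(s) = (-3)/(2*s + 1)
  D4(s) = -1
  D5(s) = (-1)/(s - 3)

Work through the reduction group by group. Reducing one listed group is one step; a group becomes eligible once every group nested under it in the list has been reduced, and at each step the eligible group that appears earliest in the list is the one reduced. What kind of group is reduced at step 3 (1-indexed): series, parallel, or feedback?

The answer is feedback.

Reasoning:
Step 1. parallel reduction of D1, D2
Step 2. add D3, D4 (parallel)
Step 3. close the feedback loop around (D1+D2), (D3+D4)
Step 4. add [(D1+D2)/(1-(D1+D2)*(D3+D4))], D5 (parallel)
So the answer for step 3 is feedback.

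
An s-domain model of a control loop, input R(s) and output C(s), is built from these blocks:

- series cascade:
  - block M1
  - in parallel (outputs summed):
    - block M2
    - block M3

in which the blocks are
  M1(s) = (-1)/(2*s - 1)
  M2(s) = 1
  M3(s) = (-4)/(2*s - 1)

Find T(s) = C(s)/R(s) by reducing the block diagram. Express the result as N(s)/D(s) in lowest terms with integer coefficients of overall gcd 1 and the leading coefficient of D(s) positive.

Answer: (5 - 2*s)/(4*s^2 - 4*s + 1)

Working:
Step 1. parallel reduction of M2, M3, giving (2*s - 5)/(2*s - 1)
Step 2. series reduction of M1, (M2+M3) - this is the overall T(s), already in the required normalized form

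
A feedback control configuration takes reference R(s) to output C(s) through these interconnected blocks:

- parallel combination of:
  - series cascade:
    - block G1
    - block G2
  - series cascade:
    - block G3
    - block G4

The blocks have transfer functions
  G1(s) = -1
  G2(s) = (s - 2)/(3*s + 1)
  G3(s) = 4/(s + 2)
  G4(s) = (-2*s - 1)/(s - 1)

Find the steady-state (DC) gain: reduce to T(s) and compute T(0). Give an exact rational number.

(1) cascade G1, G2 gives (2 - s)/(3*s + 1)
(2) series reduction of G3, G4 gives (-8*s - 4)/(s^2 + s - 2)
(3) parallel reduction of (G1*G2), (G3*G4) gives (-s^3 - 23*s^2 - 16*s - 8)/(3*s^3 + 4*s^2 - 5*s - 2)
DC gain: substitute s = 0 into T(s) from step 3: T(0) = -8/(-2) = 4.

Answer: 4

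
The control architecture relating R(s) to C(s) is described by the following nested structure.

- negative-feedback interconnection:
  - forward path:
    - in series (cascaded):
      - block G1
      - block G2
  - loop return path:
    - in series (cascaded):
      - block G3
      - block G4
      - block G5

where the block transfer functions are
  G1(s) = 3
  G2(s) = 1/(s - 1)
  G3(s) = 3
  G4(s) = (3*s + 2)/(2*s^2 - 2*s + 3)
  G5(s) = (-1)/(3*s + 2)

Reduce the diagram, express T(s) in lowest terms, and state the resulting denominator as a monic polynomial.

1. combine G1, G2 in series = 3/(s - 1)
2. reduce the series chain G3, G4, G5 = (-3)/(2*s^2 - 2*s + 3)
3. reduce the feedback loop with forward (G1*G2) and return (G3*G4*G5) = (6*s^2 - 6*s + 9)/(2*s^3 - 4*s^2 + 5*s - 12)
Step 3 gives the fully reduced T(s), with no common factor left to cancel. The denominator's leading coefficient is 2, so divide each of its coefficients by 2 to get the monic form.

Final answer: s^3 - 2*s^2 + 5*s/2 - 6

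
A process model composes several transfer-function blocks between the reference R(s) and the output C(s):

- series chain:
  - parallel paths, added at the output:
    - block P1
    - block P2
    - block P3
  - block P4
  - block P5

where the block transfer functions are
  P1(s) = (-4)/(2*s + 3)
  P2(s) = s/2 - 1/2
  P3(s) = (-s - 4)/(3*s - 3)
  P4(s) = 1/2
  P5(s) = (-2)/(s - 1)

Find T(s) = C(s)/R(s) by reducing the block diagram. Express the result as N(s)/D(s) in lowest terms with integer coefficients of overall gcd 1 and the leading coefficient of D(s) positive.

(1) sum the parallel branches P1, P2, P3, giving (6*s^3 - 7*s^2 - 58*s + 9)/(12*s^2 + 6*s - 18)
(2) reduce the series chain (P1+P2+P3), P4, P5 - this is the overall T(s), already in the required normalized form

Hence the answer: (-6*s^3 + 7*s^2 + 58*s - 9)/(12*s^3 - 6*s^2 - 24*s + 18)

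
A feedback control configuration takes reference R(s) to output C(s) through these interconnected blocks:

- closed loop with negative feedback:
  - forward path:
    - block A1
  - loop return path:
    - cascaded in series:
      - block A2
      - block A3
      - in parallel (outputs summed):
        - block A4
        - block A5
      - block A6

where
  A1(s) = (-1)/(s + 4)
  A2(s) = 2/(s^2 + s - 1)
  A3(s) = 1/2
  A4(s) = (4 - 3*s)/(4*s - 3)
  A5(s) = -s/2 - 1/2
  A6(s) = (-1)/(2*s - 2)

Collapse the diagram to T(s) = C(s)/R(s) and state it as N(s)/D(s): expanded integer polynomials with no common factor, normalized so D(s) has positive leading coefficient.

Reducing step by step:

(1) parallel reduction of A4, A5, giving (-4*s^2 - 7*s + 11)/(8*s - 6)
(2) combine A2, A3, (A4+A5), A6 in series, giving (4*s + 11)/(16*s^3 + 4*s^2 - 28*s + 12)
(3) close the feedback loop around A1, (A2*A3*(A4+A5)*A6) - this is the overall T(s), already in the required normalized form

Answer: (-16*s^3 - 4*s^2 + 28*s - 12)/(16*s^4 + 68*s^3 - 12*s^2 - 104*s + 37)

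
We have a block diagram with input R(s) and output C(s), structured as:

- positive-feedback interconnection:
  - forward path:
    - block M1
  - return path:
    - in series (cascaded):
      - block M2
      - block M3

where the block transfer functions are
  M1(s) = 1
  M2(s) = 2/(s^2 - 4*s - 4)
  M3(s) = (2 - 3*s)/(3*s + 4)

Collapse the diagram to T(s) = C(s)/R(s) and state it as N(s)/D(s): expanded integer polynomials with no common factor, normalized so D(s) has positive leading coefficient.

[1] combine M2, M3 in series -> (4 - 6*s)/(3*s^3 - 8*s^2 - 28*s - 16)
[2] collapse the loop (M1 forward, (M2*M3) return): this yields T(s), and no further normalization is needed

Hence the answer: (3*s^3 - 8*s^2 - 28*s - 16)/(3*s^3 - 8*s^2 - 22*s - 20)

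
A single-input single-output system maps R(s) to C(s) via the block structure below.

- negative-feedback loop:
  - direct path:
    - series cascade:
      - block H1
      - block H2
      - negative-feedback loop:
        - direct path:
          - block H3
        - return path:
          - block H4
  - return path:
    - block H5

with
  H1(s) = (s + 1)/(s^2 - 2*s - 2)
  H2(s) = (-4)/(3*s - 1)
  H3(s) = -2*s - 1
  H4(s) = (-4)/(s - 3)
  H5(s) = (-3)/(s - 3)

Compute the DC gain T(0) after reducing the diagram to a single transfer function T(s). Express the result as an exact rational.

[1] close the feedback loop around H3, H4, giving (-2*s^2 + 5*s + 3)/(9*s + 1)
[2] cascade H1, H2, [H3/(1+H3*H4)], giving (8*s^3 - 12*s^2 - 32*s - 12)/(27*s^4 - 60*s^3 - 43*s^2 + 14*s + 2)
[3] feedback reduction of (H1*H2*[H3/(1+H3*H4)]), H5, giving (8*s^3 - 12*s^2 - 32*s - 12)/(27*s^4 - 60*s^3 - 67*s^2 - 22*s - 10)
Step 3 gives the overall T(s). Then T(0) = -12/(-10) = 6/5.

Final answer: 6/5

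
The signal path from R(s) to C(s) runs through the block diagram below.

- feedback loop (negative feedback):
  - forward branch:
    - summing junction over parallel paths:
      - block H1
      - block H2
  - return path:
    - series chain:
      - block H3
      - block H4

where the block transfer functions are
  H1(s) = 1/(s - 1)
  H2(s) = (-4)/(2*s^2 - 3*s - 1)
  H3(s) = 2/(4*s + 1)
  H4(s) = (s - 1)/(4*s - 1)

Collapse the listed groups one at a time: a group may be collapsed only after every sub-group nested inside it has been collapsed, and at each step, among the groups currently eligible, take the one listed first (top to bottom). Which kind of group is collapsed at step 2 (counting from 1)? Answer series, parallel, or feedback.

The answer is series.

Reasoning:
Step 1 - parallel reduction of H1, H2
Step 2 - cascade H3, H4
Step 3 - collapse the loop ((H1+H2) forward, (H3*H4) return)
So the answer for step 2 is series.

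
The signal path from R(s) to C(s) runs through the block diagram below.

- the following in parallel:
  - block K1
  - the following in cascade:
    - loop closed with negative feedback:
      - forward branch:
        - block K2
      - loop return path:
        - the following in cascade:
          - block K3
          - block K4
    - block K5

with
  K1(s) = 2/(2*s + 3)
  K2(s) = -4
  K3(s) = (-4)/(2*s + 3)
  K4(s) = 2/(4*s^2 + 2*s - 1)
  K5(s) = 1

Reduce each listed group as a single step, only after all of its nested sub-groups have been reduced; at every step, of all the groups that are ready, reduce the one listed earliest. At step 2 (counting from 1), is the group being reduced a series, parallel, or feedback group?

Reducing step by step:

[1] reduce the series chain K3, K4
[2] reduce the feedback loop with forward K2 and return (K3*K4)
[3] multiply [K2/(1+K2*(K3*K4))], K5 (series)
[4] parallel reduction of K1, ([K2/(1+K2*(K3*K4))]*K5)
Step 2 collapses a feedback group.

Answer: feedback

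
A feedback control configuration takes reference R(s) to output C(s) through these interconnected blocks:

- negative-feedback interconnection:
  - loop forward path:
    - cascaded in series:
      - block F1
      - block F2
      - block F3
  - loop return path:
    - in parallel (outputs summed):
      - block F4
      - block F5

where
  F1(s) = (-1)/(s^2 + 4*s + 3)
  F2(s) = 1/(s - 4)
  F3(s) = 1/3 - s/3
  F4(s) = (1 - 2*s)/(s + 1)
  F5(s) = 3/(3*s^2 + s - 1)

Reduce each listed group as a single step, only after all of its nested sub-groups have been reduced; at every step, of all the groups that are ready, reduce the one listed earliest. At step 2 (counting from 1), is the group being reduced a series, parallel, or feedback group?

Answer: parallel

Working:
Step 1. cascade F1, F2, F3
Step 2. combine F4, F5 in parallel
Step 3. collapse the loop ((F1*F2*F3) forward, (F4+F5) return)
So the answer for step 2 is parallel.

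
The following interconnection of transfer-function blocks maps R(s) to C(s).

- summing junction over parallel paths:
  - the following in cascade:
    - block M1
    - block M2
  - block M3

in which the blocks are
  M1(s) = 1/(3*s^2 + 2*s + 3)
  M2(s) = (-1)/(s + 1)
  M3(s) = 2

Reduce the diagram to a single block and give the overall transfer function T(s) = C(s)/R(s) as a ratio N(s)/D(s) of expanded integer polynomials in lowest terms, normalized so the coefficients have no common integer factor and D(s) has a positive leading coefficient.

(1) cascade M1, M2 -> (-1)/(3*s^3 + 5*s^2 + 5*s + 3)
(2) sum the parallel branches (M1*M2), M3: this yields T(s), and no further normalization is needed

Therefore the answer is (6*s^3 + 10*s^2 + 10*s + 5)/(3*s^3 + 5*s^2 + 5*s + 3).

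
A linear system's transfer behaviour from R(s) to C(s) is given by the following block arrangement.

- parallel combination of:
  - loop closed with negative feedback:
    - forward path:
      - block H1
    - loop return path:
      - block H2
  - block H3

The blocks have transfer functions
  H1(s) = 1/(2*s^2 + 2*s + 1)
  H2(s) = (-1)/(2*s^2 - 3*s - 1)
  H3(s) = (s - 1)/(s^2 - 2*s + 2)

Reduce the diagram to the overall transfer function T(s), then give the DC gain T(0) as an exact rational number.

The answer is 0.

Reasoning:
(1) apply the feedback formula to H1, H2 -> (2*s^2 - 3*s - 1)/(4*s^4 - 2*s^3 - 6*s^2 - 5*s - 2)
(2) sum the parallel branches [H1/(1+H1*H2)], H3 -> (4*s^5 - 4*s^4 - 11*s^3 + 10*s^2 - s)/(4*s^6 - 10*s^5 + 6*s^4 + 3*s^3 - 4*s^2 - 6*s - 4)
DC gain: substitute s = 0 into T(s) from step 2: T(0) = 0/(-4) = 0.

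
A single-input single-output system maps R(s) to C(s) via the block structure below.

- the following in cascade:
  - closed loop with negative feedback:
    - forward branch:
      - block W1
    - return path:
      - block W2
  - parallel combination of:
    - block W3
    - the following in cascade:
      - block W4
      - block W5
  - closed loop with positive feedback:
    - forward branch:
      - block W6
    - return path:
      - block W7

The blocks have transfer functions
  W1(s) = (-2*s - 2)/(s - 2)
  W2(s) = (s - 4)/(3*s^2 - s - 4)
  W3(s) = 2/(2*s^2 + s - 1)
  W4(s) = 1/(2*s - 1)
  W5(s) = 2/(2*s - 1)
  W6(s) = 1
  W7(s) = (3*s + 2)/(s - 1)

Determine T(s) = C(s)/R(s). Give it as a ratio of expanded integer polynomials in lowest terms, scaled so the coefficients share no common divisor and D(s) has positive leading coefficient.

[1] close the feedback loop around W1, W2 = (-6*s^2 + 2*s + 8)/(3*s^2 - 12*s + 16)
[2] multiply W4, W5 (series) = 2/(4*s^2 - 4*s + 1)
[3] parallel reduction of W3, (W4*W5) = (6*s)/(4*s^3 - 3*s + 1)
[4] collapse the loop (W6 forward, W7 return) = (1 - s)/(2*s + 3)
[5] cascade [W1/(1+W1*W2)], (W3+(W4*W5)), [W6/(1-W6*W7)]; the result is T(s) itself (integer coefficients, no common factor, positive leading denominator coefficient)

Final answer: (36*s^3 - 84*s^2 + 48*s)/(24*s^5 - 84*s^4 + 50*s^3 + 193*s^2 - 196*s + 48)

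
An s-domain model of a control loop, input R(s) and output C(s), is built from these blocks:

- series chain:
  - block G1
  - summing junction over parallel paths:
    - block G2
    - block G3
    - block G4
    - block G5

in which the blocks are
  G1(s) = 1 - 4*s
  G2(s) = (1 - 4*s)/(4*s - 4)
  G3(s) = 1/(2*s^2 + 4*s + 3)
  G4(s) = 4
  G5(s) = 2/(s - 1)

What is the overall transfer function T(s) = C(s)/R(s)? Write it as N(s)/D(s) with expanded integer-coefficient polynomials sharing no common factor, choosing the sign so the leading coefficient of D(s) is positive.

Step 1 - sum the parallel branches G2, G3, G4, G5 -> (24*s^3 + 34*s^2 + 12*s - 25)/(8*s^3 + 8*s^2 - 4*s - 12)
Step 2 - cascade G1, (G2+G3+G4+G5), which is the overall transfer function T(s) = C(s)/R(s) in lowest terms

Hence the answer: (-96*s^4 - 112*s^3 - 14*s^2 + 112*s - 25)/(8*s^3 + 8*s^2 - 4*s - 12)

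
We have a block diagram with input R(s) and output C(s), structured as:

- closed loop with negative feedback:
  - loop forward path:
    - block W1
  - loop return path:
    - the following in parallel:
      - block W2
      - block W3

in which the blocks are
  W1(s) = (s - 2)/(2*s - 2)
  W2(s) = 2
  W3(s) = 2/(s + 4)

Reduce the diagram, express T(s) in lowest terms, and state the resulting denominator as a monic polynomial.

Answer: s^2 + 3*s - 7

Working:
Step 1 - sum the parallel branches W2, W3; result (2*s + 10)/(s + 4)
Step 2 - feedback reduction of W1, (W2+W3); result (s^2 + 2*s - 8)/(4*s^2 + 12*s - 28)
That last expression is T(s), already simplified. Scaling its denominator by 1/4 (the reciprocal of the leading coefficient) yields the monic denominator.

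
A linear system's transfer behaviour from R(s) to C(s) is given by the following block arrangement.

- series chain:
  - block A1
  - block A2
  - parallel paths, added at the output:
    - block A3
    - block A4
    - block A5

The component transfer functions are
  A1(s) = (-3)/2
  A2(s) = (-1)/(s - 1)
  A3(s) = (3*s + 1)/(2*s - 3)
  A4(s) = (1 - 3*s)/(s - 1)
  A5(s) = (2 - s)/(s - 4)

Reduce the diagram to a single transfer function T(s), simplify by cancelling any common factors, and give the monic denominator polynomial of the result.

Step 1. sum the parallel branches A3, A4, A5 gives (-5*s^3 + 30*s^2 - 53*s + 22)/(2*s^3 - 13*s^2 + 23*s - 12)
Step 2. cascade A1, A2, (A3+A4+A5) gives (-15*s^3 + 90*s^2 - 159*s + 66)/(4*s^4 - 30*s^3 + 72*s^2 - 70*s + 24)
Step 2 gives the fully reduced T(s), with no common factor left to cancel. The denominator's leading coefficient is 4, so divide each of its coefficients by 4 to get the monic form.

Answer: s^4 - 15*s^3/2 + 18*s^2 - 35*s/2 + 6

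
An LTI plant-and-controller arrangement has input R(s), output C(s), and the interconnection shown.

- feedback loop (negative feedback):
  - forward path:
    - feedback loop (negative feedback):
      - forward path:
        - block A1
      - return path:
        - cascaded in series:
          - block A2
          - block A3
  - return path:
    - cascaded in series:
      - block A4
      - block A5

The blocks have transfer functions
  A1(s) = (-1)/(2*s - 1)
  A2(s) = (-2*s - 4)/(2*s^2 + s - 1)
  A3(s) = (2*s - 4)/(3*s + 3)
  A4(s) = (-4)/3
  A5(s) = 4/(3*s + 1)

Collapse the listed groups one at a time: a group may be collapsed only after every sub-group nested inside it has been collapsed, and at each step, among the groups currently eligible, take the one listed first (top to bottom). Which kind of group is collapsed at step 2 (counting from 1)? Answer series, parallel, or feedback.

Reducing step by step:

Step 1: reduce the series chain A2, A3
Step 2: reduce the feedback loop with forward A1 and return (A2*A3)
Step 3: cascade A4, A5
Step 4: collapse the loop ([A1/(1+A1*(A2*A3))] forward, (A4*A5) return)
So the answer for step 2 is feedback.

Answer: feedback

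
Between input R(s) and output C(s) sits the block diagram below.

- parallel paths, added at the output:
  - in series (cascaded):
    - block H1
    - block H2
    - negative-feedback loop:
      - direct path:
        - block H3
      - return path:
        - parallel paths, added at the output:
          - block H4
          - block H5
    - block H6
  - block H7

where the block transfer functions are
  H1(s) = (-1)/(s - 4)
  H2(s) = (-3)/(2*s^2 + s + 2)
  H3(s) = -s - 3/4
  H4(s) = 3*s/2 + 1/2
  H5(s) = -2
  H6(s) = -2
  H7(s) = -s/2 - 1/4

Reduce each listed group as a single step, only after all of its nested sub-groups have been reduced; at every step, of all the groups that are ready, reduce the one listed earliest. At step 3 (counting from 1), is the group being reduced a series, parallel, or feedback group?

1. combine H4, H5 in parallel
2. apply the feedback formula to H3, (H4+H5)
3. reduce the series chain H1, H2, [H3/(1+H3*(H4+H5))], H6
4. add (H1*H2*[H3/(1+H3*(H4+H5))]*H6), H7 (parallel)
Step 3: series.

Hence the answer: series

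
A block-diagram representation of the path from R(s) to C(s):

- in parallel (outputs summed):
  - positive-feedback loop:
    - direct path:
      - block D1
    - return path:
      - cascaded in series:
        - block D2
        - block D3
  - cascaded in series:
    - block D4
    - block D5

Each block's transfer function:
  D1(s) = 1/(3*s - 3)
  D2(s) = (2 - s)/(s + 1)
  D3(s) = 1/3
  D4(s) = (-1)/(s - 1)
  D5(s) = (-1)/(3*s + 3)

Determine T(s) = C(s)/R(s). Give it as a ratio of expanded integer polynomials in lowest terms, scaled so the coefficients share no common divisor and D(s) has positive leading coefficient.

1. series reduction of D2, D3 = (2 - s)/(3*s + 3)
2. reduce the feedback loop with forward D1 and return (D2*D3) = (3*s + 3)/(9*s^2 + s - 11)
3. combine D4, D5 in series = 1/(3*s^2 - 3)
4. sum the parallel branches [D1/(1-D1*(D2*D3))], (D4*D5); the result is T(s) itself (integer coefficients, no common factor, positive leading denominator coefficient)

Hence the answer: (9*s^3 + 18*s^2 - 8*s - 20)/(27*s^4 + 3*s^3 - 60*s^2 - 3*s + 33)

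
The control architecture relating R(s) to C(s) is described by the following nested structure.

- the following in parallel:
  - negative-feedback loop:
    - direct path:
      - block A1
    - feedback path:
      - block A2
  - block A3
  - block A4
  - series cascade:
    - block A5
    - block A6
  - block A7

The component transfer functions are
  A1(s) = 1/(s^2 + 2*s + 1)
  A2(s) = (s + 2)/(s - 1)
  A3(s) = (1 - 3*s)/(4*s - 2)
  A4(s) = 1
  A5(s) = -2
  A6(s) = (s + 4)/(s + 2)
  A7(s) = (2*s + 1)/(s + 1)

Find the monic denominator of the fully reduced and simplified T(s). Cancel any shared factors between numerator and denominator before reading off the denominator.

The answer is s^6 + 7*s^5/2 + 3*s^4 + s^3/2 + 3*s^2/2 + s/2 - 1.

Reasoning:
Step 1 - feedback reduction of A1, A2: (s - 1)/(s^3 + s^2 + 1)
Step 2 - reduce the series chain A5, A6: (-2*s - 8)/(s + 2)
Step 3 - reduce the parallel group [A1/(1+A1*A2)], A3, A4, (A5*A6), A7: (s^6 - 17*s^5 - 29*s^4 + 2*s^3 - 16*s^2 - 21*s + 14)/(4*s^6 + 14*s^5 + 12*s^4 + 2*s^3 + 6*s^2 + 2*s - 4)
That last expression is T(s), already simplified. Scaling its denominator by 1/4 (the reciprocal of the leading coefficient) yields the monic denominator.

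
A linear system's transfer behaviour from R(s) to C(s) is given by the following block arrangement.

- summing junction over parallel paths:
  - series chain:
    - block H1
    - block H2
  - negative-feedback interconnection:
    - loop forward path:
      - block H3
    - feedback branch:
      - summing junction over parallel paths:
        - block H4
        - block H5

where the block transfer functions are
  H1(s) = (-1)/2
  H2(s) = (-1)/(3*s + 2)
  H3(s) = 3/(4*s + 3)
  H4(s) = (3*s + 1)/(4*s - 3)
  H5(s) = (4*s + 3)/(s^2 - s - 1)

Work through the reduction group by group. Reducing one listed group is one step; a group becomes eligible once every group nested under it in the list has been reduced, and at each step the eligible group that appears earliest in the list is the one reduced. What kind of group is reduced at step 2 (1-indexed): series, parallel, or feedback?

1. reduce the series chain H1, H2
2. reduce the parallel group H4, H5
3. close the feedback loop around H3, (H4+H5)
4. add (H1*H2), [H3/(1+H3*(H4+H5))] (parallel)
At step 2 the group reduced is parallel.

Final answer: parallel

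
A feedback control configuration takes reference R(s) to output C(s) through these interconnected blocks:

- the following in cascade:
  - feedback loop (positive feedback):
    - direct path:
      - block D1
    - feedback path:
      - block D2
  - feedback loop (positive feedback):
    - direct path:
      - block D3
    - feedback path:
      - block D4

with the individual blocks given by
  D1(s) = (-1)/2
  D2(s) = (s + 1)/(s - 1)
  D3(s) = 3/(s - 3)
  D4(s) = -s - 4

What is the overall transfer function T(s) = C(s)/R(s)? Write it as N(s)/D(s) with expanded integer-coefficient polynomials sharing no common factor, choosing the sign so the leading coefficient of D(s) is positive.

Reducing step by step:

1. feedback reduction of D1, D2: (1 - s)/(3*s - 1)
2. feedback reduction of D3, D4: 3/(4*s + 9)
3. series reduction of [D1/(1-D1*D2)], [D3/(1-D3*D4)], giving the overall T(s)

Answer: (3 - 3*s)/(12*s^2 + 23*s - 9)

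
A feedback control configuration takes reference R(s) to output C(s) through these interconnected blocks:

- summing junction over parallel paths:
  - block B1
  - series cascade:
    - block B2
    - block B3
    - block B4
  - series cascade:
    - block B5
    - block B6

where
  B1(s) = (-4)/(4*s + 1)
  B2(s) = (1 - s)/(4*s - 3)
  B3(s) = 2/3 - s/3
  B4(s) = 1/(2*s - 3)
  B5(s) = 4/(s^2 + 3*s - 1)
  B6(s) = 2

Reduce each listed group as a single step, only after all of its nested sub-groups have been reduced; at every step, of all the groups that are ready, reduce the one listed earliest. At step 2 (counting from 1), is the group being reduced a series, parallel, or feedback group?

Reducing step by step:

[1] series reduction of B2, B3, B4
[2] combine B5, B6 in series
[3] combine B1, (B2*B3*B4), (B5*B6) in parallel
So the answer for step 2 is series.

Answer: series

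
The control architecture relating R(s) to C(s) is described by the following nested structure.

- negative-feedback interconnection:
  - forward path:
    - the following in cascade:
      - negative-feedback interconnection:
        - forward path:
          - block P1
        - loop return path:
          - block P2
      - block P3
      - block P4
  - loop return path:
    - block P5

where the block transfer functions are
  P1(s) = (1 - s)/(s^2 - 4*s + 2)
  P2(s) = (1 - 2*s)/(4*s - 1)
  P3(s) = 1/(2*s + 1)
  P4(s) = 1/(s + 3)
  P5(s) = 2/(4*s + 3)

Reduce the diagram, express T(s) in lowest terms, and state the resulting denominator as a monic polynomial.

First reduce the diagram to T(s).

Step 1 - close the feedback loop around P1, P2 = (-4*s^2 + 5*s - 1)/(4*s^3 - 15*s^2 + 9*s - 1)
Step 2 - reduce the series chain [P1/(1+P1*P2)], P3, P4 = (-4*s^2 + 5*s - 1)/(8*s^5 - 2*s^4 - 75*s^3 + 16*s^2 + 20*s - 3)
Step 3 - feedback reduction of ([P1/(1+P1*P2)]*P3*P4), P5 = (-16*s^3 + 8*s^2 + 11*s - 3)/(32*s^6 + 16*s^5 - 306*s^4 - 161*s^3 + 120*s^2 + 58*s - 11)
That last expression is T(s), already simplified. Scaling its denominator by 1/32 (the reciprocal of the leading coefficient) yields the monic denominator.

Answer: s^6 + s^5/2 - 153*s^4/16 - 161*s^3/32 + 15*s^2/4 + 29*s/16 - 11/32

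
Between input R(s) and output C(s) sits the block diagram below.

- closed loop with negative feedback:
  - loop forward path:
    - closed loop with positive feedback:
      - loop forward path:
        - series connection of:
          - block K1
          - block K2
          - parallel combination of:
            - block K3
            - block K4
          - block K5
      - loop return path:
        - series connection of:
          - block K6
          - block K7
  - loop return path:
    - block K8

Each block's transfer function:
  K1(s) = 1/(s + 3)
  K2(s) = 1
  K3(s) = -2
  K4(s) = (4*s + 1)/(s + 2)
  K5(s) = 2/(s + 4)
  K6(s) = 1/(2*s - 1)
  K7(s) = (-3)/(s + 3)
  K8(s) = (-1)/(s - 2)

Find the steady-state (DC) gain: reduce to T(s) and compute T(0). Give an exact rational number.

Reducing step by step:

1. reduce the parallel group K3, K4 = (2*s - 3)/(s + 2)
2. series reduction of K1, K2, (K3+K4), K5 = (4*s - 6)/(s^3 + 9*s^2 + 26*s + 24)
3. series reduction of K6, K7 = (-3)/(2*s^2 + 5*s - 3)
4. collapse the loop ((K1*K2*(K3+K4)*K5) forward, (K6*K7) return) = (8*s^3 + 8*s^2 - 42*s + 18)/(2*s^5 + 23*s^4 + 94*s^3 + 151*s^2 + 54*s - 90)
5. collapse the loop ([(K1*K2*(K3+K4)*K5)/(1-(K1*K2*(K3+K4)*K5)*(K6*K7))] forward, K8 return) = (8*s^4 - 8*s^3 - 58*s^2 + 102*s - 36)/(2*s^6 + 19*s^5 + 48*s^4 - 45*s^3 - 256*s^2 - 156*s + 162)
The step-5 result is T(s). Setting s = 0: T(0) = -36/162 = -2/9.

Answer: -2/9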